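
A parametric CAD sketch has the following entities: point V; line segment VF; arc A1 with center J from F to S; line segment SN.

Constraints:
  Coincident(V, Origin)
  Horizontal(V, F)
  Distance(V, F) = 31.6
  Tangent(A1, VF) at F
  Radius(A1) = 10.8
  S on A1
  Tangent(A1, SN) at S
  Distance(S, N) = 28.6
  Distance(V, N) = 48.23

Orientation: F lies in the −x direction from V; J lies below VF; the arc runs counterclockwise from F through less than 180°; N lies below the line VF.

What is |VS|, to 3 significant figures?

44.0

Checks: |JS| = 10.80 ✓; ∠(JS, SN) = 90.00° ✓; |SN| = 28.60 ✓; |VN| = 48.23 ✓.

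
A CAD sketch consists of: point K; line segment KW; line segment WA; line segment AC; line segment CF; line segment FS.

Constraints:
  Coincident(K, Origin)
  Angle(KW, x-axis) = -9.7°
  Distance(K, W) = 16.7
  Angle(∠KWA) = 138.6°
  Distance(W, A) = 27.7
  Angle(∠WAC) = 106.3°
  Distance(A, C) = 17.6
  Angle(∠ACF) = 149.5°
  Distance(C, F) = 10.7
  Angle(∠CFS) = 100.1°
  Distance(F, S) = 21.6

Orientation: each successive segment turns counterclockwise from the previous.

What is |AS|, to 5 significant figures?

32.115

∠ACF = 149.5° gives CF at 135.90° from the x-axis; with |CF| = 10.7, F = (27.671, 36.156). ∠CFS = 100.1° gives FS at -144.20° from the x-axis; with |FS| = 21.6, S = (10.152, 23.521). Then |AS| = |S − A| = 32.115.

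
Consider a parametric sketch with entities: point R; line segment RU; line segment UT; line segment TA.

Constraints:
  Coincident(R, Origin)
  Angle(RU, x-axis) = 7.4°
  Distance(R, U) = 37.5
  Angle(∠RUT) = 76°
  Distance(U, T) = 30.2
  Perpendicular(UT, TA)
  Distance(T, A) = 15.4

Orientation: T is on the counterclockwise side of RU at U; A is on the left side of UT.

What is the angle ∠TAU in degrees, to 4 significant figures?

62.98°

R is at the origin; RU runs at 7.4° with length 37.5, so U = 37.5·(cos 7.4°, sin 7.4°) = (37.19, 4.830). ∠RUT = 76.0°, so UT runs at 7.4° + (180° − 76.0°) = 111.4° from the x-axis; with |UT| = 30.2, T = U + 30.2·(cos 111.4°, sin 111.4°) = (26.17, 32.95). UT is perpendicular to TA; with |TA| = 15.4 on the left of UT, A = T + 15.4·(-0.9311, -0.3649) = (11.83, 27.33). Then cos ∠TAU = AT·AU / (|AT||AU|), giving 62.98°.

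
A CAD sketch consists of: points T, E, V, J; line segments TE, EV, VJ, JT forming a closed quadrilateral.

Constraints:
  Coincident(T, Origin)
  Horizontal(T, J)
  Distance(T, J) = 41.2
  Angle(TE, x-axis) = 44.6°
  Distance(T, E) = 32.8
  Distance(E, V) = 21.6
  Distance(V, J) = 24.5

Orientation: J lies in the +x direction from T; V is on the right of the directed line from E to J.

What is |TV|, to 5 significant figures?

16.998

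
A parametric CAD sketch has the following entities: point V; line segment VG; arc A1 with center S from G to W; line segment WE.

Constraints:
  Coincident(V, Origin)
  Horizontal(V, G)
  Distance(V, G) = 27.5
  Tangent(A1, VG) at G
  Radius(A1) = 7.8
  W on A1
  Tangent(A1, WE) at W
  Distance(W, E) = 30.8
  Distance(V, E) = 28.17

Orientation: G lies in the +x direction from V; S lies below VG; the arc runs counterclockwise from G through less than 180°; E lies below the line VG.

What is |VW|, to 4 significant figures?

21.45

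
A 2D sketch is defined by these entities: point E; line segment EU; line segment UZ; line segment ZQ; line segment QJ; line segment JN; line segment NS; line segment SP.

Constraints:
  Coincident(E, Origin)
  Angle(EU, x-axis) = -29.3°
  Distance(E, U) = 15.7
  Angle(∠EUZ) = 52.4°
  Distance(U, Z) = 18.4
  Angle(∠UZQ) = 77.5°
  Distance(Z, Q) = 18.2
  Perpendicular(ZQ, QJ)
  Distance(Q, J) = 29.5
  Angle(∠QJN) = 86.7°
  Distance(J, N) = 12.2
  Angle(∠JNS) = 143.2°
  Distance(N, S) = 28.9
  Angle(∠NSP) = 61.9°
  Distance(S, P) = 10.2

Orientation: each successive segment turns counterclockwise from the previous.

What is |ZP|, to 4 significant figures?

9.201

E is at the origin; EU runs at -29.3° with length 15.7, so U = (13.69, -7.683). ∠EUZ = 52.4° gives UZ at 98.30° from the x-axis; with |UZ| = 18.4, Z = (11.04, 10.52). ∠UZQ = 77.5° gives ZQ at -159.2° from the x-axis; with |ZQ| = 18.2, Q = (-5.978, 4.061). ZQ is perpendicular to QJ, so QJ runs at -69.20°; with |QJ| = 29.5, J = (4.497, -23.52). ∠QJN = 86.7° gives JN at 24.10° from the x-axis; with |JN| = 12.2, N = (15.63, -18.53). ∠JNS = 143.2° gives NS at 60.90° from the x-axis; with |NS| = 28.9, S = (29.69, 6.717). ∠NSP = 61.9° gives SP at 179.0° from the x-axis; with |SP| = 10.2, P = (19.49, 6.895). Then |ZP| = |P − Z| = 9.201.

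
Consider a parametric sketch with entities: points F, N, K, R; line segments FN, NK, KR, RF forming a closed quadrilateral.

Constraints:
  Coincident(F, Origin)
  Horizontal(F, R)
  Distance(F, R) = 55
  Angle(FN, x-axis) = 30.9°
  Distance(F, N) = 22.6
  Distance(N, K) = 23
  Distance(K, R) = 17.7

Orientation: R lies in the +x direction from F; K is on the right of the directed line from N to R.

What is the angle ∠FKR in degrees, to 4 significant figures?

167.6°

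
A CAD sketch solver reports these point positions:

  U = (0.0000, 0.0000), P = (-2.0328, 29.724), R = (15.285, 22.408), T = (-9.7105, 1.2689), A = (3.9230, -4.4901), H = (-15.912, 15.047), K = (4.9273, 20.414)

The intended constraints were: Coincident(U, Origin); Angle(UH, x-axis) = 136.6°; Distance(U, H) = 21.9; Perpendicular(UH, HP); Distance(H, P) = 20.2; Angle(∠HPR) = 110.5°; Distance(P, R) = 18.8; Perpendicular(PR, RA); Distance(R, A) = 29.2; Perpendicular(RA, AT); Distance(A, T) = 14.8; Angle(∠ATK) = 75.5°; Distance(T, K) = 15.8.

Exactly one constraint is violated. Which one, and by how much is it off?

Distance(T, K) = 15.8 — off by 8.30.

U = (0.00, 0.00) ✓; UH at 136.6° ✓; |UH| = 21.90 ✓; ∠(UH, HP) = 90.00° ✓; |HP| = 20.20 ✓; ∠HPR = 110.5° ✓; |PR| = 18.80 ✓; ∠(PR, RA) = 90.00° ✓; |RA| = 29.20 ✓; ∠(RA, AT) = 90.00° ✓; |AT| = 14.80 ✓; ∠ATK = 75.50° ✓; |TK| = 24.10 ✗.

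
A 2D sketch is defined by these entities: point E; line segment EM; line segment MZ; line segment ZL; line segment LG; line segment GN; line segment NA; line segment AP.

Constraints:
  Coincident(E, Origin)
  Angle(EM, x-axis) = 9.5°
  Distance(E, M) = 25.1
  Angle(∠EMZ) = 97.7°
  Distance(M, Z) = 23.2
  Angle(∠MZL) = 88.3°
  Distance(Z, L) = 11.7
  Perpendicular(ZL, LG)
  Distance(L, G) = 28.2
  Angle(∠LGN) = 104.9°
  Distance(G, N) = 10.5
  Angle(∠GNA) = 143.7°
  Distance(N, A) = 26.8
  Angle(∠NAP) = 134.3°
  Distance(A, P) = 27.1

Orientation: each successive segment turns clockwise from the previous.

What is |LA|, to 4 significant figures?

40.96

E is at the origin; EM runs at 9.5° with length 25.1, so M = (24.76, 4.143). ∠EMZ = 97.7° gives MZ at -72.80° from the x-axis; with |MZ| = 23.2, Z = (31.62, -18.02). ∠MZL = 88.3° gives ZL at -164.5° from the x-axis; with |ZL| = 11.7, L = (20.34, -21.15). ZL ⟂ LG, so LG runs at 105.5°; with |LG| = 28.2, G = (12.81, 6.028). ∠LGN = 104.9° gives GN at 30.40° from the x-axis; with |GN| = 10.5, N = (21.86, 11.34). ∠GNA = 143.7° gives NA at -5.900° from the x-axis; with |NA| = 26.8, A = (48.52, 8.586). Then |LA| = |A − L| = 40.96.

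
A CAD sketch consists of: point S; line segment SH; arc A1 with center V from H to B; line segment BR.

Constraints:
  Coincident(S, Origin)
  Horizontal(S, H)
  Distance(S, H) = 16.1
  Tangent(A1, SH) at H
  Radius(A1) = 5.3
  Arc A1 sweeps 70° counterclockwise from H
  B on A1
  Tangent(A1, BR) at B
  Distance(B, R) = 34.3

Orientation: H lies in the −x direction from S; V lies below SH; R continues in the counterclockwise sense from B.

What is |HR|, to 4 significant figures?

39.43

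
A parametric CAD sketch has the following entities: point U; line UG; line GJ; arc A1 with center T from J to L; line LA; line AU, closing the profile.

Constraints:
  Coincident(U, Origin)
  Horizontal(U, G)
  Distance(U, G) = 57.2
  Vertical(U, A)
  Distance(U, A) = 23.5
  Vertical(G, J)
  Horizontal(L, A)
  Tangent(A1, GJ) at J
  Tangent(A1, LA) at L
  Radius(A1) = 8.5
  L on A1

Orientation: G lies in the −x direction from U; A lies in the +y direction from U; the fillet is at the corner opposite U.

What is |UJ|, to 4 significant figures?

59.13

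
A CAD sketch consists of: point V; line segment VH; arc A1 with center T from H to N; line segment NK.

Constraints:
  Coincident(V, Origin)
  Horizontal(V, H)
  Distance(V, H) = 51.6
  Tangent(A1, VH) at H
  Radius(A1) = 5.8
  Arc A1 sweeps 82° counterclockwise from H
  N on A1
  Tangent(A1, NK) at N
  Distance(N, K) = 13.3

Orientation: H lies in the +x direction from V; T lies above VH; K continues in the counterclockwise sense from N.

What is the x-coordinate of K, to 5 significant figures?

59.195

V is at the origin; V and H share the same y with |VH| = 51.6 and H on the +x side, so H = (51.600, 0.0000). Since A1 is tangent to VH there, TH ⟂ VH, so T = H + (0, 5.8) = (51.600, 5.8000). On A1, H sits at bearing -90° from T; an 82° counterclockwise sweep puts N at bearing -8°, so N = T + 5.8·(cos -8°, sin -8°) = (57.344, 4.9928). The tangent condition forces TN to be normal to NK, so NK runs along (−sin -8°, cos -8°); with |NK| = 13.3, K = (59.195, 18.163). So K.x = 59.195.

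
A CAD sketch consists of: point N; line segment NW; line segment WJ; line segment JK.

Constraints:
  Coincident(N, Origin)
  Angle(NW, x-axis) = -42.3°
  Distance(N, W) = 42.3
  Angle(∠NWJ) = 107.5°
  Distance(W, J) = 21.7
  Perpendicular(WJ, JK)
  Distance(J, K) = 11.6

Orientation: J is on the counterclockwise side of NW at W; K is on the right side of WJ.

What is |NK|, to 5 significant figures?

62.311

∠NWJ = 107.5°, so WJ runs at -42.3° + (180° − 107.5°) = 30.200° from the x-axis; with |WJ| = 21.7, J = W + 21.7·(cos 30.200°, sin 30.200°) = (50.041, -17.553). The perpendicularity gives JK at right angles to WJ; with |JK| = 11.6 on the right of WJ, K = J + 11.6·(0.50302, -0.86427) = (55.876, -27.578). Then |NK| = |K − N| = 62.311.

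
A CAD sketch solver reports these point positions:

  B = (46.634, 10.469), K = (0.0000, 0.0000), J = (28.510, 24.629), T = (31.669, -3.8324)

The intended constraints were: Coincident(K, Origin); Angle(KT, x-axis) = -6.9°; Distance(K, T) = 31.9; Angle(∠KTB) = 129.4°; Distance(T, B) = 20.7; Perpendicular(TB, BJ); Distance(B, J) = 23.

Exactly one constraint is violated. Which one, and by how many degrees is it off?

Perpendicular(TB, BJ) — off by 8.30°.

K = (0.00, 0.00) ✓; KT at -6.900° ✓; |KT| = 31.90 ✓; ∠KTB = 129.4° ✓; |TB| = 20.70 ✓; ∠(TB, BJ) = 98.30° ✗; |BJ| = 23.00 ✓.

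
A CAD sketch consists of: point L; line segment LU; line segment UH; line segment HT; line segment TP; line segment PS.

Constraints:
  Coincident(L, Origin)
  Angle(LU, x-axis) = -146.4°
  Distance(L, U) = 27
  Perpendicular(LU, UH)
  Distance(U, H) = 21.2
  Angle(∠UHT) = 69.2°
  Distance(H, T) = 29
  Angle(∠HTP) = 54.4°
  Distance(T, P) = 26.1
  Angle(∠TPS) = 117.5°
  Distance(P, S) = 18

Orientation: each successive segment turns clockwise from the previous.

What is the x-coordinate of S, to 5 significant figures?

-33.995

∠HTP = 54.4° gives TP at -112.80° from the x-axis; with |TP| = 26.1, P = (-16.056, -14.919). ∠TPS = 117.5° gives PS at -175.30° from the x-axis; with |PS| = 18.0, S = (-33.995, -16.394). So S.x = -33.995.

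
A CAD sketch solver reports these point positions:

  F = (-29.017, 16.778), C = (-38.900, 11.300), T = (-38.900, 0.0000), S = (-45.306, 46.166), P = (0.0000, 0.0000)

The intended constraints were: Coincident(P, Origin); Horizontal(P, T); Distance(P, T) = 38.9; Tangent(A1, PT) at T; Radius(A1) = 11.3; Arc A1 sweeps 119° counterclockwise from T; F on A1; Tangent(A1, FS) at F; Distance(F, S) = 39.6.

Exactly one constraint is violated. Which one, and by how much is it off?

Distance(F, S) = 39.6 — off by 6.00.

P = (0.00, 0.00) ✓; P.y = 0.00, T.y = 0.00 ✓; |PT| = 38.90 ✓; ∠(CT, TP) = 90.00° ✓; |CT| = 11.30 ✓; bearing(C→F) − bearing(C→T) = 119.0° ✓; |CF| = 11.30 ✓; ∠(CF, FS) = 90.00° ✓; |FS| = 33.60 ✗.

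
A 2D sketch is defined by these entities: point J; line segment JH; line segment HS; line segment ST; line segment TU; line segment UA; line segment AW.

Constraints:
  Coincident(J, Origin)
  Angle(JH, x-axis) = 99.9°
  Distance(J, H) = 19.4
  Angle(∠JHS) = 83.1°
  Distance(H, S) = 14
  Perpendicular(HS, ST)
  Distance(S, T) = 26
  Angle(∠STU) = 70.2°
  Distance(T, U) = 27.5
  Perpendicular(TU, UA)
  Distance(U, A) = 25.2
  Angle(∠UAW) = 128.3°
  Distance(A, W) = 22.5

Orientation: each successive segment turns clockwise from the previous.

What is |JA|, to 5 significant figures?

26.889

J is at the origin; JH runs at 99.9° with length 19.4, so H = (-3.3354, 19.111). ∠JHS = 83.1° gives HS at 3.0000° from the x-axis; with |HS| = 14.0, S = (10.645, 19.844). The perpendicularity gives ST at right angles to HS, so ST runs at -87.000°; with |ST| = 26.0, T = (12.006, -6.1205). ∠STU = 70.2° gives TU at 163.20° from the x-axis; with |TU| = 27.5, U = (-14.320, 1.8278). TU ⟂ UA, so UA runs at 73.200°; with |UA| = 25.2, A = (-7.0366, 25.952). Then |JA| = |A − J| = 26.889.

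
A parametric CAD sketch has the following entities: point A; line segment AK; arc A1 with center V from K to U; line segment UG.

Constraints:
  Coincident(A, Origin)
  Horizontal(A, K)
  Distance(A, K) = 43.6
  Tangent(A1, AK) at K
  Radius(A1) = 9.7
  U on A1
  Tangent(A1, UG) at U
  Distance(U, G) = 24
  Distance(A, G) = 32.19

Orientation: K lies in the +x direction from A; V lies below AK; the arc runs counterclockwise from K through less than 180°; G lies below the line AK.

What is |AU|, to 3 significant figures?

35.9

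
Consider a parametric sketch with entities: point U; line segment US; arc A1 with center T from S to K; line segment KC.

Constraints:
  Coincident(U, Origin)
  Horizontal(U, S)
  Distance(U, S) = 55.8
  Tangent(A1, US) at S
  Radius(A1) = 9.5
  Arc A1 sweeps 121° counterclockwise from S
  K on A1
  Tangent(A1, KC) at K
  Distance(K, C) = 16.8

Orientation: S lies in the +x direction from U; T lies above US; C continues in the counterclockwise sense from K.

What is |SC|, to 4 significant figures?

28.80

U is at the origin; U and S share the same y with |US| = 55.8 and S on the +x side, so S = (55.80, 0.000). A1 meets US tangentially, so TS is at right angles to US, so T = S + (0, 9.5) = (55.80, 9.500). On A1, S sits at bearing -90° from T; a 121° counterclockwise sweep puts K at bearing 31°, so K = T + 9.5·(cos 31°, sin 31°) = (63.94, 14.39). Tangency of A1 to KC means the radius TK is perpendicular to KC, so KC runs along (−sin 31°, cos 31°); with |KC| = 16.8, C = (55.29, 28.79). Then |SC| = |C − S| = 28.80.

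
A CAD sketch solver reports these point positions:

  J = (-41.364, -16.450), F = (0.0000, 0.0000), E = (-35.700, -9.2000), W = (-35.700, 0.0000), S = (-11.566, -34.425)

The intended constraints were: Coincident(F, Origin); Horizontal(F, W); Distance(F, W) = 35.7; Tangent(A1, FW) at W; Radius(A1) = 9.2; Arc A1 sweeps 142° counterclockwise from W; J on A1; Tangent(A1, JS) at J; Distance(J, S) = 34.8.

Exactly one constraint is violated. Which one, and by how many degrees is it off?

Tangent(A1, JS) at J — off by 6.90°.

F = (0.00, 0.00) ✓; F.y = 0.00, W.y = 0.00 ✓; |FW| = 35.70 ✓; ∠(EW, WF) = 90.00° ✓; |EW| = 9.200 ✓; bearing(E→J) − bearing(E→W) = 142.0° ✓; |EJ| = 9.200 ✓; ∠(EJ, JS) = 83.10° ✗; |JS| = 34.80 ✓.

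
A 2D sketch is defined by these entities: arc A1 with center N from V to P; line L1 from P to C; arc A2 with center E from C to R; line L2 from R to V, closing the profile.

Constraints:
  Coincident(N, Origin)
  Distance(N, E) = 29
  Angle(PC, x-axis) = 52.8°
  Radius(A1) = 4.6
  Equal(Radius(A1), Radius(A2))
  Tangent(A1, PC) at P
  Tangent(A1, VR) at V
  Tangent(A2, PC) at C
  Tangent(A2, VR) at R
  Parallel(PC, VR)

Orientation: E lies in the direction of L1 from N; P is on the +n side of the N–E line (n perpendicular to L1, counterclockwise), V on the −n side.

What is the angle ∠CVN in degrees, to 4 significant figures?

72.40°

The slot axis is L1's direction at 52.8°, so u = (cos 52.8°, sin 52.8°) = (0.6046, 0.7965) and n = (−sin 52.8°, cos 52.8°) = (-0.7965, 0.6046). N is at the origin and E lies 29.0 along u from N, so E = 29.0·u = (17.53, 23.10). Tangency of A1 to both parallel lines with radius 4.6 puts P and V at N ± 4.6·n: P = (-3.664, 2.781), V = (3.664, -2.781). Equal radii place C and R the same way about E: C = E + 4.6·n = (13.87, 25.88), R = E − 4.6·n = (21.20, 20.32). Then cos ∠CVN = VC·VN / (|VC||VN|), giving 72.40°.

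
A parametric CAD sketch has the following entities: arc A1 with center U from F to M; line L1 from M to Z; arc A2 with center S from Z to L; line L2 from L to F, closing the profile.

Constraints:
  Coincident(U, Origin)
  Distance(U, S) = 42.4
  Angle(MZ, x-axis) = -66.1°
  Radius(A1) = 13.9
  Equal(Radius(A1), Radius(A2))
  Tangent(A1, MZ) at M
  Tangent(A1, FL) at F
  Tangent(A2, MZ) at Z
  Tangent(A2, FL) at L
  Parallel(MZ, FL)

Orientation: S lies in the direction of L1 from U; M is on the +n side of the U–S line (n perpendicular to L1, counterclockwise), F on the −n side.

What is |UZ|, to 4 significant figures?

44.62

The slot axis is L1's direction at -66.1°, so u = (cos -66.1°, sin -66.1°) = (0.4051, -0.9143) and n = (−sin -66.1°, cos -66.1°) = (0.9143, 0.4051). U is at the origin and S lies 42.4 along u from U, so S = 42.4·u = (17.18, -38.76). Tangency of A1 to both parallel lines with radius 13.9 puts M and F at U ± 13.9·n: M = (12.71, 5.631), F = (-12.71, -5.631). Equal radii place Z and L the same way about S: Z = S + 13.9·n = (29.89, -33.13), L = S − 13.9·n = (4.470, -44.40). Then |UZ| = |Z − U| = 44.62.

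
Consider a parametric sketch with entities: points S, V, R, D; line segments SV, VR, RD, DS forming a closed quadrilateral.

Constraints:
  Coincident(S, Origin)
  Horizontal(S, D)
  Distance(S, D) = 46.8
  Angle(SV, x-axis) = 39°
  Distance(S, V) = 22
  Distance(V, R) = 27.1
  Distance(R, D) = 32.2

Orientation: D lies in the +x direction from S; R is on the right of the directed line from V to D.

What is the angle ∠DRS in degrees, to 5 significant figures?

118.49°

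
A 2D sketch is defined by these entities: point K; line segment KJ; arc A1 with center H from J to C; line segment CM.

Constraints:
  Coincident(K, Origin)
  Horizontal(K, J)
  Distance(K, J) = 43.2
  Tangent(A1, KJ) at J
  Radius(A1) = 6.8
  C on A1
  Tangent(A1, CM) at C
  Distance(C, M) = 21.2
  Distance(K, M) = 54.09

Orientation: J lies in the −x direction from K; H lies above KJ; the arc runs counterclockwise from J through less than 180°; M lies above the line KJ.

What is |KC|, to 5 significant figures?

38.224

Checks: K = (0.00, 0.00) ✓; |HC| = 6.800 ✓; ∠(HC, CM) = 90.00° ✓; |CM| = 21.20 ✓; |KM| = 54.09 ✓.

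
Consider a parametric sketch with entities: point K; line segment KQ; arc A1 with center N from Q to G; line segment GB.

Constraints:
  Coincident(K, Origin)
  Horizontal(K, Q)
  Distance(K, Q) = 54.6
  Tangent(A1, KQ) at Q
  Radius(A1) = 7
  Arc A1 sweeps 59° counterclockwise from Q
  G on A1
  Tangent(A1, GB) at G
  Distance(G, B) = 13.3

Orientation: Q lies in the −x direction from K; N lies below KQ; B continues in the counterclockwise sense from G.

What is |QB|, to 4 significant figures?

19.60

On A1, Q sits at bearing 90° from N; a 59° counterclockwise sweep puts G at bearing 149°, so G = N + 7.0·(cos 149°, sin 149°) = (-60.60, -3.395). Since A1 is tangent to GB there, NG ⟂ GB, so GB runs along (−sin 149°, cos 149°); with |GB| = 13.3, B = (-67.45, -14.80). Then |QB| = |B − Q| = 19.60.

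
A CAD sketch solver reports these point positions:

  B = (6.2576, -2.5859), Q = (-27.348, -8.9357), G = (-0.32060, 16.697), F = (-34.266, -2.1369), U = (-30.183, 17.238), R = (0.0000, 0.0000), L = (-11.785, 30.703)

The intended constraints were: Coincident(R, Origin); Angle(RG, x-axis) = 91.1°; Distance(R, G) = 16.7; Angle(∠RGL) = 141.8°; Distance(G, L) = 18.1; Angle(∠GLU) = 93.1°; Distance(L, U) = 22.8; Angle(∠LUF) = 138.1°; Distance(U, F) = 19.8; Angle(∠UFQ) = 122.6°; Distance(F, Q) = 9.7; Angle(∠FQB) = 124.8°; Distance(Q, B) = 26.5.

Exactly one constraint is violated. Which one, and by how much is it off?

Distance(Q, B) = 26.5 — off by 7.70.

R = (0.00, 0.00) ✓; RG at 91.10° ✓; |RG| = 16.70 ✓; ∠RGL = 141.8° ✓; |GL| = 18.10 ✓; ∠GLU = 93.10° ✓; |LU| = 22.80 ✓; ∠LUF = 138.1° ✓; |UF| = 19.80 ✓; ∠UFQ = 122.6° ✓; |FQ| = 9.700 ✓; ∠FQB = 124.8° ✓; |QB| = 34.20 ✗.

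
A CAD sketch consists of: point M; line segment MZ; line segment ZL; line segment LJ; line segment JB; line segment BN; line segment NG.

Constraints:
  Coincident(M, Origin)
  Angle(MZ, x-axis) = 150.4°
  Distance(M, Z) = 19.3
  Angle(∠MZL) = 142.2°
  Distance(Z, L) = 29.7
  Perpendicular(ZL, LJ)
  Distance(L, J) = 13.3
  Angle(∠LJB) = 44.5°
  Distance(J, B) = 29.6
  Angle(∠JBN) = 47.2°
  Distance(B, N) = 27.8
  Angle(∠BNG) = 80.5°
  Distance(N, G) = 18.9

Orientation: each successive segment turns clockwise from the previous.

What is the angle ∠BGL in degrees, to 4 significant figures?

30.71°

M is at the origin; MZ runs at 150.4° with length 19.3, so Z = (-16.78, 9.533). ∠MZL = 142.2° gives ZL at 112.6° from the x-axis; with |ZL| = 29.7, L = (-28.19, 36.95). The perpendicularity gives LJ at right angles to ZL, so LJ runs at 22.60°; with |LJ| = 13.3, J = (-15.92, 42.06). ∠LJB = 44.5° gives JB at -112.9° from the x-axis; with |JB| = 29.6, B = (-27.43, 14.80). ∠JBN = 47.2° gives BN at 114.3° from the x-axis; with |BN| = 27.8, N = (-38.87, 40.13). ∠BNG = 80.5° gives NG at 14.80° from the x-axis; with |NG| = 18.9, G = (-20.60, 44.96). Then cos ∠BGL = GB·GL / (|GB||GL|), giving 30.71°.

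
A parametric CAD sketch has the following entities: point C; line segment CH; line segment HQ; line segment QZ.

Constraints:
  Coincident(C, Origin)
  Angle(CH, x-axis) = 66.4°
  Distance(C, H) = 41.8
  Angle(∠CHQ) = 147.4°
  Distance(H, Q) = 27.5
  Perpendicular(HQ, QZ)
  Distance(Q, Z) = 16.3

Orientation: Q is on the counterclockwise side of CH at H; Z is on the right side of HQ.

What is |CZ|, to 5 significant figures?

73.757

∠CHQ = 147.4°, so HQ runs at 66.4° + (180° − 147.4°) = 99.000° from the x-axis; with |HQ| = 27.5, Q = H + 27.5·(cos 99.000°, sin 99.000°) = (12.433, 65.465). HQ is perpendicular to QZ; with |QZ| = 16.3 on the right of HQ, Z = Q + 16.3·(0.98769, 0.15643) = (28.532, 68.015). Then |CZ| = |Z − C| = 73.757.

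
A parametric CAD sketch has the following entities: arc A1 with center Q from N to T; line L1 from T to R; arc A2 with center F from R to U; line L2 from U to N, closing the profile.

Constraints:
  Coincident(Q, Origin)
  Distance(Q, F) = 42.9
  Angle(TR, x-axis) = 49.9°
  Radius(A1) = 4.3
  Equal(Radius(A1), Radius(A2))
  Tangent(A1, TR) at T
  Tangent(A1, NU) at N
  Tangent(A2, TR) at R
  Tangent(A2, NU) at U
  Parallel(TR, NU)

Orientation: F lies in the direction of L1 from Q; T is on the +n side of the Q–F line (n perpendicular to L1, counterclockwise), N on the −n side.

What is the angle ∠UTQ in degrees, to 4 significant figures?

78.66°

Tangency of A1 to both parallel lines with radius 4.3 puts T and N at Q ± 4.3·n: T = (-3.289, 2.770), N = (3.289, -2.770). Equal radii place R and U the same way about F: R = F + 4.3·n = (24.34, 35.58), U = F − 4.3·n = (30.92, 30.05). Then cos ∠UTQ = TU·TQ / (|TU||TQ|), giving 78.66°.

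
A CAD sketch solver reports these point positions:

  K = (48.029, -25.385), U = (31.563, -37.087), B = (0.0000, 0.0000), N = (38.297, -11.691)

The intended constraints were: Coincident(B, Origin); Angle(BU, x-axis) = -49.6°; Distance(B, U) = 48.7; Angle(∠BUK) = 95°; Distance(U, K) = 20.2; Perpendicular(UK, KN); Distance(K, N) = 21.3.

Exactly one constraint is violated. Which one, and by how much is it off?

Distance(K, N) = 21.3 — off by 4.50.

B = (0.00, 0.00) ✓; BU at -49.60° ✓; |BU| = 48.70 ✓; ∠BUK = 95.00° ✓; |UK| = 20.20 ✓; ∠(UK, KN) = 90.00° ✓; |KN| = 16.80 ✗.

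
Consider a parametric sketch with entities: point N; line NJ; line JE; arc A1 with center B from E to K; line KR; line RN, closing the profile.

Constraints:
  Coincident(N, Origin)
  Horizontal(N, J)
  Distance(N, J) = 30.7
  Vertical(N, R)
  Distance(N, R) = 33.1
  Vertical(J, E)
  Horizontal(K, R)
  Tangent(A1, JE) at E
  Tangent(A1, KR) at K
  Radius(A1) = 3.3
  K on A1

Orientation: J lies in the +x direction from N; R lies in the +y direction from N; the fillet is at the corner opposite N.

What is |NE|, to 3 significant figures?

42.8

The virtual corner opposite N is at (30.7, 33.1). Tangency of A1 to JE means the radius BE is perpendicular to JE and since A1 is tangent to KR there, BK ⟂ KR, with radius 3.3, so the center B sits 3.3 in from both sides at B = (27.4, 29.8). That places the tangent points at E = (30.7, 29.8) on JE and K = (27.4, 33.1) on KR. Then |NE| = |E − N| = 42.8.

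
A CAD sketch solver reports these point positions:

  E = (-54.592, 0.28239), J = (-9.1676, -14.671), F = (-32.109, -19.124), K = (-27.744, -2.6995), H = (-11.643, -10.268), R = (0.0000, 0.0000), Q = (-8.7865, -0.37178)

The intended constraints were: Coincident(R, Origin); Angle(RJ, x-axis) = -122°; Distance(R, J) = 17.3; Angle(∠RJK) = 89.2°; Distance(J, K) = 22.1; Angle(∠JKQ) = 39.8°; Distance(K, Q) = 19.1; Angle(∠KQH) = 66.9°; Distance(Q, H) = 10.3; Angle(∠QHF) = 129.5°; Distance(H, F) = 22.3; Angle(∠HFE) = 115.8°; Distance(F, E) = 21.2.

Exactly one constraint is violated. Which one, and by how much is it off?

Distance(F, E) = 21.2 — off by 8.50.

R = (0.00, 0.00) ✓; RJ at -122.0° ✓; |RJ| = 17.30 ✓; ∠RJK = 89.20° ✓; |JK| = 22.10 ✓; ∠JKQ = 39.80° ✓; |KQ| = 19.10 ✓; ∠KQH = 66.90° ✓; |QH| = 10.30 ✓; ∠QHF = 129.5° ✓; |HF| = 22.30 ✓; ∠HFE = 115.8° ✓; |FE| = 29.70 ✗.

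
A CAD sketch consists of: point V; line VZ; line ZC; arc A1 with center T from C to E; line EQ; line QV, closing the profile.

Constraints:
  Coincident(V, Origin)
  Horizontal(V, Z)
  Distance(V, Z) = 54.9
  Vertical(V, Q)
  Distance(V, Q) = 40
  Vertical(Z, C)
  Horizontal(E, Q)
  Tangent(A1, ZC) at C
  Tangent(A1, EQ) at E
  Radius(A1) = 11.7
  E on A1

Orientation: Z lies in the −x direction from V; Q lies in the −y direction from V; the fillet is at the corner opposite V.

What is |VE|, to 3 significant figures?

58.9

The virtual corner opposite V is at (-54.9, -40.0). Tangency of A1 to ZC means the radius TC is perpendicular to ZC and since A1 is tangent to EQ there, TE ⟂ EQ, with radius 11.7, so the center T sits 11.7 in from both sides at T = (-43.2, -28.3). That places the tangent points at C = (-54.9, -28.3) on ZC and E = (-43.2, -40.0) on EQ. Then |VE| = |E − V| = 58.9.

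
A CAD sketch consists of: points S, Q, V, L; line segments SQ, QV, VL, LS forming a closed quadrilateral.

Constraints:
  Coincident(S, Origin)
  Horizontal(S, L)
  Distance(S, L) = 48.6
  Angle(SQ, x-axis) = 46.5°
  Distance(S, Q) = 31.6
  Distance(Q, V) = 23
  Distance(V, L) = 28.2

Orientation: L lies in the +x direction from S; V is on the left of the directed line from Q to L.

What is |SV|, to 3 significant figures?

52.3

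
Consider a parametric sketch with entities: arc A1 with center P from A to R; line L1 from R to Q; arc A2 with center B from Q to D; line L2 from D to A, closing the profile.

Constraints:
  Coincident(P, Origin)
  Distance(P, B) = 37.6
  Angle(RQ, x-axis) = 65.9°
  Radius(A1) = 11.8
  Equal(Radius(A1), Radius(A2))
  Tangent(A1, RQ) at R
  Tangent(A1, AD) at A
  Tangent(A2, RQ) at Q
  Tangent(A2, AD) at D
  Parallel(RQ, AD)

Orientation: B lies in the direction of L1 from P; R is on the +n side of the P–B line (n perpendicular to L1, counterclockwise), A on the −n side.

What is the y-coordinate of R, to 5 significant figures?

4.8183

The slot axis is L1's direction at 65.9°, so u = (cos 65.9°, sin 65.9°) = (0.40833, 0.91283) and n = (−sin 65.9°, cos 65.9°) = (-0.91283, 0.40833). P is at the origin and B lies 37.6 along u from P, so B = 37.6·u = (15.353, 34.323). Tangency of A1 to both parallel lines with radius 11.8 puts R and A at P ± 11.8·n: R = (-10.771, 4.8183), A = (10.771, -4.8183). So R.y = 4.8183.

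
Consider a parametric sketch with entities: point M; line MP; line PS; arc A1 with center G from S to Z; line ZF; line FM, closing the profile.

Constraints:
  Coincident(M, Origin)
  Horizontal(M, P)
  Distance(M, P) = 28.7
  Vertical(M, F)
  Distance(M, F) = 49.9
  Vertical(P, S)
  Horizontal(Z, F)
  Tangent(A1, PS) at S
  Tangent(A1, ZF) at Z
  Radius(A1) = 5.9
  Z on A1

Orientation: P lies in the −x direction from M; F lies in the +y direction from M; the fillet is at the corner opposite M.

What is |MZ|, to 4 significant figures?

54.86

M is at the origin; MP is horizontal with |MP| = 28.7 and P on the −x side, so P = (-28.70, 0.000). M and F share the same x with |MF| = 49.9 and F on the +y side, so F = (0.000, 49.90). The virtual corner opposite M is at (-28.70, 49.90). Tangency of A1 to PS means the radius GS is perpendicular to PS and tangency of A1 to ZF means the radius GZ is perpendicular to ZF, with radius 5.9, so the center G sits 5.9 in from both sides at G = (-22.80, 44.00). That places the tangent points at S = (-28.70, 44.00) on PS and Z = (-22.80, 49.90) on ZF. Then |MZ| = |Z − M| = 54.86.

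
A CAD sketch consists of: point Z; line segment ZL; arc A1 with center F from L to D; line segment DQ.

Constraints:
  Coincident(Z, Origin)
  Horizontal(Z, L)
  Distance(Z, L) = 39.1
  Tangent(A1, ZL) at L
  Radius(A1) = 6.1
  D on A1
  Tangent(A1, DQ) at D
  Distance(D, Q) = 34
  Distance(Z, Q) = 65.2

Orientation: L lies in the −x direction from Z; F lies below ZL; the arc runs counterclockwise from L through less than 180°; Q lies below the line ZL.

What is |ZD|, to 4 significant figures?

45.25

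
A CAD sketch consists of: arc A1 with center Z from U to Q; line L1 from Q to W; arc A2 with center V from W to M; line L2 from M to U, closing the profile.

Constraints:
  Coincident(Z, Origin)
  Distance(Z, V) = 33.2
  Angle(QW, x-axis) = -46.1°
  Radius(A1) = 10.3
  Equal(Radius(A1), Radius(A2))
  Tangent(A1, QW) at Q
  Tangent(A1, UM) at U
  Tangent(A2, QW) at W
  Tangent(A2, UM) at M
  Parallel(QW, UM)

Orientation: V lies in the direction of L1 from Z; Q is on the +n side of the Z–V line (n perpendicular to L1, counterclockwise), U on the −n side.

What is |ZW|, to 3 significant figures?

34.8

The slot axis is L1's direction at -46.1°, so u = (cos -46.1°, sin -46.1°) = (0.693, -0.721) and n = (−sin -46.1°, cos -46.1°) = (0.721, 0.693). Z is at the origin and V lies 33.2 along u from Z, so V = 33.2·u = (23.0, -23.9). Tangency of A1 to both parallel lines with radius 10.3 puts Q and U at Z ± 10.3·n: Q = (7.42, 7.14), U = (-7.42, -7.14). Equal radii place W and M the same way about V: W = V + 10.3·n = (30.4, -16.8), M = V − 10.3·n = (15.6, -31.1). Then |ZW| = |W − Z| = 34.8.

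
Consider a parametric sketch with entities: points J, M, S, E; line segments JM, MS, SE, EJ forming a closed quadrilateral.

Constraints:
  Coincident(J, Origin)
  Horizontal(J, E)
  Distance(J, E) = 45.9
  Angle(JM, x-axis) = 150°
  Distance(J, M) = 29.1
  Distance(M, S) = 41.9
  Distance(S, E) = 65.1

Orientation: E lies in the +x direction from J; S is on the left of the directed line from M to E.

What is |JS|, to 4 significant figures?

47.21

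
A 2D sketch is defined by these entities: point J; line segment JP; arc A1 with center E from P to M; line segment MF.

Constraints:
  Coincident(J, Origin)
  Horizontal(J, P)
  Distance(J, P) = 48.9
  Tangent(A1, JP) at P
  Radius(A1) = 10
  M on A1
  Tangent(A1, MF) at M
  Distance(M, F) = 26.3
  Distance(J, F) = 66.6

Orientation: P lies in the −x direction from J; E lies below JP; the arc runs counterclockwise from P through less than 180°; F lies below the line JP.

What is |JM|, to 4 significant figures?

59.90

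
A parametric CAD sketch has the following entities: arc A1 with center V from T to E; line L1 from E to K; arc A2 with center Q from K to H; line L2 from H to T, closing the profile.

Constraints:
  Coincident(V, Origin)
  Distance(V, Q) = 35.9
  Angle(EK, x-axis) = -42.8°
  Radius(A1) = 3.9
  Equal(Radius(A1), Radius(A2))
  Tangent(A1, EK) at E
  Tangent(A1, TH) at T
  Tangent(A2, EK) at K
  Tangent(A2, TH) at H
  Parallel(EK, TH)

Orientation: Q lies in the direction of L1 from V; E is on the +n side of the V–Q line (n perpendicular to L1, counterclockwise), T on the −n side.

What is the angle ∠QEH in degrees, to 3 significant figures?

6.06°

Tangency of A1 to both parallel lines with radius 3.9 puts E and T at V ± 3.9·n: E = (2.65, 2.86), T = (-2.65, -2.86). Equal radii place K and H the same way about Q: K = Q + 3.9·n = (29.0, -21.5), H = Q − 3.9·n = (23.7, -27.3). Then cos ∠QEH = EQ·EH / (|EQ||EH|), giving 6.06°.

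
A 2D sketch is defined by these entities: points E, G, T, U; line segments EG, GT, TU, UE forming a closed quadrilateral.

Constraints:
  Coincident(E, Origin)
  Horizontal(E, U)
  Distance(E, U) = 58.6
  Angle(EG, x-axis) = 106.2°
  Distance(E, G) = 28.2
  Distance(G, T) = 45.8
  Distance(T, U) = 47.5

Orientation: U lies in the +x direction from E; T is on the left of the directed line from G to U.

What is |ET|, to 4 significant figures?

54.71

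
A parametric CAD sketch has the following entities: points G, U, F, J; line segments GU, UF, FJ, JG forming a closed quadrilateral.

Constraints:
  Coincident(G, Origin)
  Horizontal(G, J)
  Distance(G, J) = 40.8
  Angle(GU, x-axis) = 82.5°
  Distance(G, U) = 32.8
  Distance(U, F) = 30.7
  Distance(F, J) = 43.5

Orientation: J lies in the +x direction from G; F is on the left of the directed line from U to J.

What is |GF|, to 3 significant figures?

54.2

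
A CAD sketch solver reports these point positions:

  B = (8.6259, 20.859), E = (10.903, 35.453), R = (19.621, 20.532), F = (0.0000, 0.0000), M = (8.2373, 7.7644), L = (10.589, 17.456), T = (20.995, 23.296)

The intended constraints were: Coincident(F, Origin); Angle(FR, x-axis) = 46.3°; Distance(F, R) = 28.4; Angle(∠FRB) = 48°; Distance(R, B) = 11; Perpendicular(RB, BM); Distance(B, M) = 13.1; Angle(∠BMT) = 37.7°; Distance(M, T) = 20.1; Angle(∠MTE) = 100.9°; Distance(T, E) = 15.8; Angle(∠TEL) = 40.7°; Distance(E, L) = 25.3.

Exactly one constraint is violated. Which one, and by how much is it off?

Distance(E, L) = 25.3 — off by 7.30.

F = (0.00, 0.00) ✓; FR at 46.30° ✓; |FR| = 28.40 ✓; ∠FRB = 48.00° ✓; |RB| = 11.00 ✓; ∠(RB, BM) = 90.00° ✓; |BM| = 13.10 ✓; ∠BMT = 37.70° ✓; |MT| = 20.10 ✓; ∠MTE = 100.9° ✓; |TE| = 15.80 ✓; ∠TEL = 40.70° ✓; |EL| = 18.00 ✗.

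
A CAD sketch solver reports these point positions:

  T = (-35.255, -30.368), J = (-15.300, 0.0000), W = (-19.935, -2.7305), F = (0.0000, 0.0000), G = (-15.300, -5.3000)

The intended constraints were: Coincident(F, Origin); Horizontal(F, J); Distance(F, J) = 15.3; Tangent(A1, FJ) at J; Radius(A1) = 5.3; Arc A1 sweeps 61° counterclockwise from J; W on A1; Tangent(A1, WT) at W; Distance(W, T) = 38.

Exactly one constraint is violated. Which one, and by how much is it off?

Distance(W, T) = 38 — off by 6.40.

F = (0.00, 0.00) ✓; F.y = 0.00, J.y = 0.00 ✓; |FJ| = 15.30 ✓; ∠(GJ, JF) = 90.00° ✓; |GJ| = 5.300 ✓; bearing(G→W) − bearing(G→J) = 61.00° ✓; |GW| = 5.300 ✓; ∠(GW, WT) = 90.00° ✓; |WT| = 31.60 ✗.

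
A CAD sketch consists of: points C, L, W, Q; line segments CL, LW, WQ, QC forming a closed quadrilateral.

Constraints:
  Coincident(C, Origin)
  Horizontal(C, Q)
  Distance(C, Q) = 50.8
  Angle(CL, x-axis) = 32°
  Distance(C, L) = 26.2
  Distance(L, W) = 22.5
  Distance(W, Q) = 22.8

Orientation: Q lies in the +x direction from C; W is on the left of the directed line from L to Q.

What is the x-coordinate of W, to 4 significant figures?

43.37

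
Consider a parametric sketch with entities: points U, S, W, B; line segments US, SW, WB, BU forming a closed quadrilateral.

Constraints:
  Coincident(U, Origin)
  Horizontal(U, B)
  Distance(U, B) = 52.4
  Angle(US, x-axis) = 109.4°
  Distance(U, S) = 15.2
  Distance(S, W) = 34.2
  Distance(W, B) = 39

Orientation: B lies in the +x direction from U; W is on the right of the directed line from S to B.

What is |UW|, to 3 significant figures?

20.3

U is at the origin; UB is horizontal with |UB| = 52.4 and B in +x, so B = (52.4, 0). US runs at 109.4° with |US| = 15.2, so S = (-5.05, 14.3). W is determined by |SW| = 34.2 and |WB| = 39.0 together: it lies at the intersection of circle(S, 34.2) and circle(B, 39.0). With |SB| = 59.2, the foot of the radical line on SB is 26.6 from S and the perpendicular offset is √(34.2² − 26.6²) = 21.4. Taking the right-of-SB solution: W = (15.6, -12.9).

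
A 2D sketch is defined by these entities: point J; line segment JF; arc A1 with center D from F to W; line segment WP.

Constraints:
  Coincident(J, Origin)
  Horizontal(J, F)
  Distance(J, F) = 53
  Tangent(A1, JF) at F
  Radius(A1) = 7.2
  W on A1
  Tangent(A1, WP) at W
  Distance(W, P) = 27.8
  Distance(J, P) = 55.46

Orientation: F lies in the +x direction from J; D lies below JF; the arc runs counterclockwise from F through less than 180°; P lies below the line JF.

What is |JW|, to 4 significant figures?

46.30

J is at the origin; JF is horizontal with |JF| = 53.0 and F on the +x side, so F = (53.00, 0.000). A1 meets JF tangentially, so DF is at right angles to JF, so D = F + (0, -7.2) = (53.00, -7.200). Since DW ⟂ WP (tangency), |DP| = √(7.2² + 27.8²) = 28.72 regardless of where W sits on A1. So P lies on both circle(J, 55.46) and circle(D, 28.72); the below-JF intersection is P = (43.56, -34.32). W is the foot of the tangent from P: W = (45.82, -6.615).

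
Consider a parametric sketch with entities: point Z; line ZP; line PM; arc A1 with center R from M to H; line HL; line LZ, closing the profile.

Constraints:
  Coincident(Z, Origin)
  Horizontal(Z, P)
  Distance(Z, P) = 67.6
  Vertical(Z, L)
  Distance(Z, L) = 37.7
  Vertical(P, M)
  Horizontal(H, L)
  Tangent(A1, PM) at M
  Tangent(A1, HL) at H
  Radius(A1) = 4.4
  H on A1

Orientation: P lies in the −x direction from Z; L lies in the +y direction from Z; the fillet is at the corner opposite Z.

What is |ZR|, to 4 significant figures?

71.44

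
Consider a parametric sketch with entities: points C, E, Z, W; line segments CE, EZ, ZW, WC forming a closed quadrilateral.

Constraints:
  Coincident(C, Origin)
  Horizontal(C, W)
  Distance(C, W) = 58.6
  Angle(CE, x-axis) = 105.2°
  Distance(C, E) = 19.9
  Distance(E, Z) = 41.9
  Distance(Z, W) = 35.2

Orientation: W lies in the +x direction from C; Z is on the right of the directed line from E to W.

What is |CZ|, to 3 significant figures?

26.8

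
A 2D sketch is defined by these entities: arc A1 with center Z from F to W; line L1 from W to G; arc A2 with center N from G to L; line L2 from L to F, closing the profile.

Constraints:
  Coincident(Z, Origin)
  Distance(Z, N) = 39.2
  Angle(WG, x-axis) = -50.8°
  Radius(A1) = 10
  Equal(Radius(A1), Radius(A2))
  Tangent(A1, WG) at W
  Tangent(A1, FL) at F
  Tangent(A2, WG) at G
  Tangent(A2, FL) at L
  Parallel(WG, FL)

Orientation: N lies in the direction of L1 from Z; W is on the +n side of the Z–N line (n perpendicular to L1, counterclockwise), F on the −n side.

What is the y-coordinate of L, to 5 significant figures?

-36.698

The slot axis is L1's direction at -50.8°, so u = (cos -50.8°, sin -50.8°) = (0.63203, -0.77494) and n = (−sin -50.8°, cos -50.8°) = (0.77494, 0.63203). Z is at the origin and N lies 39.2 along u from Z, so N = 39.2·u = (24.776, -30.378). Tangency of A1 to both parallel lines with radius 10.0 puts W and F at Z ± 10.0·n: W = (7.7494, 6.3203), F = (-7.7494, -6.3203). Equal radii place G and L the same way about N: G = N + 10.0·n = (32.525, -24.058), L = N − 10.0·n = (17.026, -36.698). So L.y = -36.698.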